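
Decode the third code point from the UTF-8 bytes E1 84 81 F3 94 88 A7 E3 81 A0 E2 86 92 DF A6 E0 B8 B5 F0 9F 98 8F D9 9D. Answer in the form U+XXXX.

Offset 0: leading byte 0xE1 = 11100001 → 3-byte char #1 = E1 84 81.
Offset 3: leading byte 0xF3 = 11110011 → 4-byte char #2 = F3 94 88 A7.
Offset 7: leading byte 0xE3 = 11100011 → 3-byte char #3 = E3 81 A0.
Leading byte 0xE3 = 11100011 matches 1110xxxx → 3-byte sequence.
Byte 1: 0xE3 = 11100011, payload 0011 (4 bits).
Byte 2: 0x81 = 10000001 (10xxxxxx ✓), payload 000001.
Byte 3: 0xA0 = 10100000 (10xxxxxx ✓), payload 100000.
Concatenate: 0011000001100000 = 0x3060 (16 bits → U+3060).

U+3060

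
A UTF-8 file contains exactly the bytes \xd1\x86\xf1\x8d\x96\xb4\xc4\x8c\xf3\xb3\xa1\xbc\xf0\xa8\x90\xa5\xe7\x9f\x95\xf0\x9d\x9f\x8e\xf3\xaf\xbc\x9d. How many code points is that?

Byte at offset 0: 0xD1 = 11010001 → 2-byte char (#1). Advance 2.
Byte at offset 2: 0xF1 = 11110001 → 4-byte char (#2). Advance 4.
Byte at offset 6: 0xC4 = 11000100 → 2-byte char (#3). Advance 2.
Byte at offset 8: 0xF3 = 11110011 → 4-byte char (#4). Advance 4.
Byte at offset 12: 0xF0 = 11110000 → 4-byte char (#5). Advance 4.
Byte at offset 16: 0xE7 = 11100111 → 3-byte char (#6). Advance 3.
Byte at offset 19: 0xF0 = 11110000 → 4-byte char (#7). Advance 4.
Byte at offset 23: 0xF3 = 11110011 → 4-byte char (#8). Advance 4.
Reached end at offset 27 after 8 code points.

8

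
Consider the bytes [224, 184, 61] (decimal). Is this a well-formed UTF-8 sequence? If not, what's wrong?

Leading byte 0xE0 = 11100000 → 3-byte form.
Byte 3 is 0x3D = 00111101, which is not 10xxxxxx — expected a continuation byte.

invalid (non-continuation byte where continuation expected)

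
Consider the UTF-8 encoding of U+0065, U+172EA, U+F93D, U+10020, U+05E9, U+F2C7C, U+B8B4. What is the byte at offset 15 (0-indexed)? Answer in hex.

U+0065 → 1-byte form 65 at offsets 0–0.
U+172EA → 4-byte form F0 97 8B AA at offsets 1–4.
U+F93D → 3-byte form EF A4 BD at offsets 5–7.
U+10020 → 4-byte form F0 90 80 A0 at offsets 8–11.
U+05E9 → 2-byte form D7 A9 at offsets 12–13.
U+F2C7C → 4-byte form F3 B2 B1 BC at offsets 14–17.
Offset 15 falls in char 6's range; it's byte 2 of F3 B2 B1 BC = 0xB2.

0xB2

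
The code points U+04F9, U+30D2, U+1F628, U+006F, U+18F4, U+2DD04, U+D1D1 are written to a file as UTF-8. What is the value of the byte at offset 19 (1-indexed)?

1-indexed offset 19 is 0-indexed offset 18.
U+04F9 → 2-byte form D3 B9 at offsets 0–1.
U+30D2 → 3-byte form E3 83 92 at offsets 2–4.
U+1F628 → 4-byte form F0 9F 98 A8 at offsets 5–8.
U+006F → 1-byte form 6F at offsets 9–9.
U+18F4 → 3-byte form E1 A3 B4 at offsets 10–12.
U+2DD04 → 4-byte form F0 AD B4 84 at offsets 13–16.
U+D1D1 → 3-byte form ED 87 91 at offsets 17–19.
Offset 18 falls in char 7's range; it's byte 2 of ED 87 91 = 0x87.

0x87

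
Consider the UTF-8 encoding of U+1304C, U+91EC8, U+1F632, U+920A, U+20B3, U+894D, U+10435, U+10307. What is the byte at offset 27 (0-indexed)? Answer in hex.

0x8C

U+1304C → 4-byte form F0 93 81 8C at offsets 0–3.
U+91EC8 → 4-byte form F2 91 BB 88 at offsets 4–7.
U+1F632 → 4-byte form F0 9F 98 B2 at offsets 8–11.
U+920A → 3-byte form E9 88 8A at offsets 12–14.
U+20B3 → 3-byte form E2 82 B3 at offsets 15–17.
U+894D → 3-byte form E8 A5 8D at offsets 18–20.
U+10435 → 4-byte form F0 90 90 B5 at offsets 21–24.
U+10307 → 4-byte form F0 90 8C 87 at offsets 25–28.
Offset 27 falls in char 8's range; it's byte 3 of F0 90 8C 87 = 0x8C.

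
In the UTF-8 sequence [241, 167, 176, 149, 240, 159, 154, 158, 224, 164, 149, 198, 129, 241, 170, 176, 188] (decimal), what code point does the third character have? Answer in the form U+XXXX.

Offset 0: leading byte 0xF1 = 11110001 → 4-byte char #1 = F1 A7 B0 95.
Offset 4: leading byte 0xF0 = 11110000 → 4-byte char #2 = F0 9F 9A 9E.
Offset 8: leading byte 0xE0 = 11100000 → 3-byte char #3 = E0 A4 95.
Leading byte 0xE0 = 11100000 matches 1110xxxx → 3-byte sequence.
Byte 1: 0xE0 = 11100000, payload 0000 (4 bits).
Byte 2: 0xA4 = 10100100 (10xxxxxx ✓), payload 100100.
Byte 3: 0x95 = 10010101 (10xxxxxx ✓), payload 010101.
Concatenate: 0000100100010101 = 0x915 (16 bits → U+0915).

U+0915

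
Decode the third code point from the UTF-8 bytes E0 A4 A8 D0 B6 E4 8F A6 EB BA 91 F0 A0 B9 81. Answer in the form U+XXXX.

Offset 0: leading byte 0xE0 = 11100000 → 3-byte char #1 = E0 A4 A8.
Offset 3: leading byte 0xD0 = 11010000 → 2-byte char #2 = D0 B6.
Offset 5: leading byte 0xE4 = 11100100 → 3-byte char #3 = E4 8F A6.
Leading byte 0xE4 = 11100100 matches 1110xxxx → 3-byte sequence.
Byte 1: 0xE4 = 11100100, payload 0100 (4 bits).
Byte 2: 0x8F = 10001111 (10xxxxxx ✓), payload 001111.
Byte 3: 0xA6 = 10100110 (10xxxxxx ✓), payload 100110.
Concatenate: 0100001111100110 = 0x43E6 (16 bits → U+43E6).

U+43E6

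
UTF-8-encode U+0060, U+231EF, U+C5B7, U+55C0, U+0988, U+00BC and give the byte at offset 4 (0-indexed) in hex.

U+0060 → 1-byte form 60 at offsets 0–0.
U+231EF → 4-byte form F0 A3 87 AF at offsets 1–4.
Offset 4 falls in char 2's range; it's byte 4 of F0 A3 87 AF = 0xAF.

0xAF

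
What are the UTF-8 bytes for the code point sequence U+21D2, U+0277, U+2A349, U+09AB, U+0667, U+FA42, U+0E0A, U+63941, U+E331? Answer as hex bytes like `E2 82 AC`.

U+21D2: 3-byte form → E2 87 92.
U+0277: 2-byte form → C9 B7.
U+2A349: 4-byte form → F0 AA 8D 89.
U+09AB: 3-byte form → E0 A6 AB.
U+0667: 2-byte form → D9 A7.
U+FA42: 3-byte form → EF A9 82.
U+0E0A: 3-byte form → E0 B8 8A.
U+63941: 4-byte form → F1 A3 A5 81.
U+E331: 3-byte form → EE 8C B1.
Concatenated (27 bytes): E2 87 92 C9 B7 F0 AA 8D 89 E0 A6 AB D9 A7 EF A9 82 E0 B8 8A F1 A3 A5 81 EE 8C B1.

E2 87 92 C9 B7 F0 AA 8D 89 E0 A6 AB D9 A7 EF A9 82 E0 B8 8A F1 A3 A5 81 EE 8C B1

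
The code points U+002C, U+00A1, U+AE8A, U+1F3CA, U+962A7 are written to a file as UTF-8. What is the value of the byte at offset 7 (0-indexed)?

0x9F

U+002C → 1-byte form 2C at offsets 0–0.
U+00A1 → 2-byte form C2 A1 at offsets 1–2.
U+AE8A → 3-byte form EA BA 8A at offsets 3–5.
U+1F3CA → 4-byte form F0 9F 8F 8A at offsets 6–9.
Offset 7 falls in char 4's range; it's byte 2 of F0 9F 8F 8A = 0x9F.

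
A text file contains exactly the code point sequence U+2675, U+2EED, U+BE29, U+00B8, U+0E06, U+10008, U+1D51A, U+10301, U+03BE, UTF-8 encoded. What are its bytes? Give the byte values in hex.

E2 99 B5 E2 BB AD EB B8 A9 C2 B8 E0 B8 86 F0 90 80 88 F0 9D 94 9A F0 90 8C 81 CE BE

U+2675: 3-byte form → E2 99 B5.
U+2EED: 3-byte form → E2 BB AD.
U+BE29: 3-byte form → EB B8 A9.
U+00B8: 2-byte form → C2 B8.
U+0E06: 3-byte form → E0 B8 86.
U+10008: 4-byte form → F0 90 80 88.
U+1D51A: 4-byte form → F0 9D 94 9A.
U+10301: 4-byte form → F0 90 8C 81.
U+03BE: 2-byte form → CE BE.
Concatenated (28 bytes): E2 99 B5 E2 BB AD EB B8 A9 C2 B8 E0 B8 86 F0 90 80 88 F0 9D 94 9A F0 90 8C 81 CE BE.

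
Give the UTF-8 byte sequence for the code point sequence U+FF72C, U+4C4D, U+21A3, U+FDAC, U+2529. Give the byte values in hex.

F3 BF 9C AC E4 B1 8D E2 86 A3 EF B6 AC E2 94 A9

U+FF72C: 4-byte form → F3 BF 9C AC.
U+4C4D: 3-byte form → E4 B1 8D.
U+21A3: 3-byte form → E2 86 A3.
U+FDAC: 3-byte form → EF B6 AC.
U+2529: 3-byte form → E2 94 A9.
Concatenated (16 bytes): F3 BF 9C AC E4 B1 8D E2 86 A3 EF B6 AC E2 94 A9.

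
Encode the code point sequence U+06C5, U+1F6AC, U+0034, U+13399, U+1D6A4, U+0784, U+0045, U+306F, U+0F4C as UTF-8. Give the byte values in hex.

U+06C5: 2-byte form → DB 85.
U+1F6AC: 4-byte form → F0 9F 9A AC.
U+0034: 1-byte form → 34.
U+13399: 4-byte form → F0 93 8E 99.
U+1D6A4: 4-byte form → F0 9D 9A A4.
U+0784: 2-byte form → DE 84.
U+0045: 1-byte form → 45.
U+306F: 3-byte form → E3 81 AF.
U+0F4C: 3-byte form → E0 BD 8C.
Concatenated (24 bytes): DB 85 F0 9F 9A AC 34 F0 93 8E 99 F0 9D 9A A4 DE 84 45 E3 81 AF E0 BD 8C.

DB 85 F0 9F 9A AC 34 F0 93 8E 99 F0 9D 9A A4 DE 84 45 E3 81 AF E0 BD 8C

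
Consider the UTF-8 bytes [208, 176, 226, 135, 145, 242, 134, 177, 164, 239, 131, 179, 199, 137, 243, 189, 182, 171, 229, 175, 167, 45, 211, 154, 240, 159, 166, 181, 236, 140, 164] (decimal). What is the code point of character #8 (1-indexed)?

Offset 0: leading byte 0xD0 = 11010000 → 2-byte char #1 = D0 B0.
Offset 2: leading byte 0xE2 = 11100010 → 3-byte char #2 = E2 87 91.
Offset 5: leading byte 0xF2 = 11110010 → 4-byte char #3 = F2 86 B1 A4.
Offset 9: leading byte 0xEF = 11101111 → 3-byte char #4 = EF 83 B3.
Offset 12: leading byte 0xC7 = 11000111 → 2-byte char #5 = C7 89.
Offset 14: leading byte 0xF3 = 11110011 → 4-byte char #6 = F3 BD B6 AB.
Offset 18: leading byte 0xE5 = 11100101 → 3-byte char #7 = E5 AF A7.
Offset 21: leading byte 0x2D = 00101101 → 1-byte char #8 = 2D.
Leading byte 0x2D = 00101101 matches 0xxxxxxx → 1-byte sequence.
Byte 1: 0x2D = 00101101, payload 0101101 (7 bits).
Concatenate: 0101101 = 0x2D (7 bits → U+002D).

U+002D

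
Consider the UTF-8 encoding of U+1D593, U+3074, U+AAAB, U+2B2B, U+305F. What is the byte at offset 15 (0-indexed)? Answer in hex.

0x9F

U+1D593 → 4-byte form F0 9D 96 93 at offsets 0–3.
U+3074 → 3-byte form E3 81 B4 at offsets 4–6.
U+AAAB → 3-byte form EA AA AB at offsets 7–9.
U+2B2B → 3-byte form E2 AC AB at offsets 10–12.
U+305F → 3-byte form E3 81 9F at offsets 13–15.
Offset 15 falls in char 5's range; it's byte 3 of E3 81 9F = 0x9F.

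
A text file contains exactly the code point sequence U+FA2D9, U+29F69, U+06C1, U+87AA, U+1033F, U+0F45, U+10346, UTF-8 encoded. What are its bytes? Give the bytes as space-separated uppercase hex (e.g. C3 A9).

F3 BA 8B 99 F0 A9 BD A9 DB 81 E8 9E AA F0 90 8C BF E0 BD 85 F0 90 8D 86

U+FA2D9: 4-byte form → F3 BA 8B 99.
U+29F69: 4-byte form → F0 A9 BD A9.
U+06C1: 2-byte form → DB 81.
U+87AA: 3-byte form → E8 9E AA.
U+1033F: 4-byte form → F0 90 8C BF.
U+0F45: 3-byte form → E0 BD 85.
U+10346: 4-byte form → F0 90 8D 86.
Concatenated (24 bytes): F3 BA 8B 99 F0 A9 BD A9 DB 81 E8 9E AA F0 90 8C BF E0 BD 85 F0 90 8D 86.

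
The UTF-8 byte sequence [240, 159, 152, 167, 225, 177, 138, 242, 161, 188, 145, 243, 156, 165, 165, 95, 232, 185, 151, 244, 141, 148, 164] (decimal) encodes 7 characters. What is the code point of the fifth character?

U+005F

Offset 0: leading byte 0xF0 = 11110000 → 4-byte char #1 = F0 9F 98 A7.
Offset 4: leading byte 0xE1 = 11100001 → 3-byte char #2 = E1 B1 8A.
Offset 7: leading byte 0xF2 = 11110010 → 4-byte char #3 = F2 A1 BC 91.
Offset 11: leading byte 0xF3 = 11110011 → 4-byte char #4 = F3 9C A5 A5.
Offset 15: leading byte 0x5F = 01011111 → 1-byte char #5 = 5F.
Leading byte 0x5F = 01011111 matches 0xxxxxxx → 1-byte sequence.
Byte 1: 0x5F = 01011111, payload 1011111 (7 bits).
Concatenate: 1011111 = 0x5F (7 bits → U+005F).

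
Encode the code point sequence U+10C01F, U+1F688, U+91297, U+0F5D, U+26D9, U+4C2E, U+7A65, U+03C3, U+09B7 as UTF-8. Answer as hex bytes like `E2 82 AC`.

F4 8C 80 9F F0 9F 9A 88 F2 91 8A 97 E0 BD 9D E2 9B 99 E4 B0 AE E7 A9 A5 CF 83 E0 A6 B7

U+10C01F: 4-byte form → F4 8C 80 9F.
U+1F688: 4-byte form → F0 9F 9A 88.
U+91297: 4-byte form → F2 91 8A 97.
U+0F5D: 3-byte form → E0 BD 9D.
U+26D9: 3-byte form → E2 9B 99.
U+4C2E: 3-byte form → E4 B0 AE.
U+7A65: 3-byte form → E7 A9 A5.
U+03C3: 2-byte form → CF 83.
U+09B7: 3-byte form → E0 A6 B7.
Concatenated (29 bytes): F4 8C 80 9F F0 9F 9A 88 F2 91 8A 97 E0 BD 9D E2 9B 99 E4 B0 AE E7 A9 A5 CF 83 E0 A6 B7.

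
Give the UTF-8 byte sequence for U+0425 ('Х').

D0 A5

U+0425 = 0x425 = 1061 decimal. In range U+0080–U+07FF → 2-byte form: 110xxxxx 10xxxxxx.
Binary (11 bits): 10000100101.
Split 5+6: 10000 | 100101.
Byte 1: 11010000 = 0xD0.
Byte 2: 10100101 = 0xA5.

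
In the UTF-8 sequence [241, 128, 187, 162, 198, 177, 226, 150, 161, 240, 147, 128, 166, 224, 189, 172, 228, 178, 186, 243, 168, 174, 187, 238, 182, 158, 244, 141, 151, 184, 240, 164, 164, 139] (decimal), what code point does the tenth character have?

Offset 0: leading byte 0xF1 = 11110001 → 4-byte char #1 = F1 80 BB A2.
Offset 4: leading byte 0xC6 = 11000110 → 2-byte char #2 = C6 B1.
Offset 6: leading byte 0xE2 = 11100010 → 3-byte char #3 = E2 96 A1.
Offset 9: leading byte 0xF0 = 11110000 → 4-byte char #4 = F0 93 80 A6.
Offset 13: leading byte 0xE0 = 11100000 → 3-byte char #5 = E0 BD AC.
Offset 16: leading byte 0xE4 = 11100100 → 3-byte char #6 = E4 B2 BA.
Offset 19: leading byte 0xF3 = 11110011 → 4-byte char #7 = F3 A8 AE BB.
Offset 23: leading byte 0xEE = 11101110 → 3-byte char #8 = EE B6 9E.
Offset 26: leading byte 0xF4 = 11110100 → 4-byte char #9 = F4 8D 97 B8.
Offset 30: leading byte 0xF0 = 11110000 → 4-byte char #10 = F0 A4 A4 8B.
Leading byte 0xF0 = 11110000 matches 11110xxx → 4-byte sequence.
Byte 1: 0xF0 = 11110000, payload 000 (3 bits).
Byte 2: 0xA4 = 10100100 (10xxxxxx ✓), payload 100100.
Byte 3: 0xA4 = 10100100 (10xxxxxx ✓), payload 100100.
Byte 4: 0x8B = 10001011 (10xxxxxx ✓), payload 001011.
Concatenate: 000100100100100001011 = 0x2490B (21 bits → U+2490B).

U+2490B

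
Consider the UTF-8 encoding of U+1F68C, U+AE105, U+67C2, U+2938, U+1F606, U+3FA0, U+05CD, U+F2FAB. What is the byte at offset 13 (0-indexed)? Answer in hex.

0xB8

U+1F68C → 4-byte form F0 9F 9A 8C at offsets 0–3.
U+AE105 → 4-byte form F2 AE 84 85 at offsets 4–7.
U+67C2 → 3-byte form E6 9F 82 at offsets 8–10.
U+2938 → 3-byte form E2 A4 B8 at offsets 11–13.
Offset 13 falls in char 4's range; it's byte 3 of E2 A4 B8 = 0xB8.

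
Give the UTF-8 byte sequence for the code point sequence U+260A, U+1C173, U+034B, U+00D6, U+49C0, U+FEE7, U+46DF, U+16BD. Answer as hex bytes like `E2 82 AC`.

E2 98 8A F0 9C 85 B3 CD 8B C3 96 E4 A7 80 EF BB A7 E4 9B 9F E1 9A BD

U+260A: 3-byte form → E2 98 8A.
U+1C173: 4-byte form → F0 9C 85 B3.
U+034B: 2-byte form → CD 8B.
U+00D6: 2-byte form → C3 96.
U+49C0: 3-byte form → E4 A7 80.
U+FEE7: 3-byte form → EF BB A7.
U+46DF: 3-byte form → E4 9B 9F.
U+16BD: 3-byte form → E1 9A BD.
Concatenated (23 bytes): E2 98 8A F0 9C 85 B3 CD 8B C3 96 E4 A7 80 EF BB A7 E4 9B 9F E1 9A BD.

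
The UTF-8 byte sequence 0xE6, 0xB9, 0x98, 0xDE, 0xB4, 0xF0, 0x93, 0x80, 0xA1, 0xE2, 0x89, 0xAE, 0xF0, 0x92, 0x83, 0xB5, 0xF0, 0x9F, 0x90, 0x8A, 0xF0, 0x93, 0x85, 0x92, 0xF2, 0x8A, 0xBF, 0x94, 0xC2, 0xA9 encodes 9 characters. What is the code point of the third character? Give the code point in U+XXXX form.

Offset 0: leading byte 0xE6 = 11100110 → 3-byte char #1 = E6 B9 98.
Offset 3: leading byte 0xDE = 11011110 → 2-byte char #2 = DE B4.
Offset 5: leading byte 0xF0 = 11110000 → 4-byte char #3 = F0 93 80 A1.
Leading byte 0xF0 = 11110000 matches 11110xxx → 4-byte sequence.
Byte 1: 0xF0 = 11110000, payload 000 (3 bits).
Byte 2: 0x93 = 10010011 (10xxxxxx ✓), payload 010011.
Byte 3: 0x80 = 10000000 (10xxxxxx ✓), payload 000000.
Byte 4: 0xA1 = 10100001 (10xxxxxx ✓), payload 100001.
Concatenate: 000010011000000100001 = 0x13021 (21 bits → U+13021).

U+13021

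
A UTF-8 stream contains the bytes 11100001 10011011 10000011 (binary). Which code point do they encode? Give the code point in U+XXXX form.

U+16C3

Leading byte 0xE1 = 11100001 matches 1110xxxx → 3-byte sequence.
Byte 1: 0xE1 = 11100001, payload 0001 (4 bits).
Byte 2: 0x9B = 10011011 (10xxxxxx ✓), payload 011011.
Byte 3: 0x83 = 10000011 (10xxxxxx ✓), payload 000011.
Concatenate: 0001011011000011 = 0x16C3 (16 bits → U+16C3).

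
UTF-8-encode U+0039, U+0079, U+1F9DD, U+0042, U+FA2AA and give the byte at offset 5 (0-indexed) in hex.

U+0039 → 1-byte form 39 at offsets 0–0.
U+0079 → 1-byte form 79 at offsets 1–1.
U+1F9DD → 4-byte form F0 9F A7 9D at offsets 2–5.
Offset 5 falls in char 3's range; it's byte 4 of F0 9F A7 9D = 0x9D.

0x9D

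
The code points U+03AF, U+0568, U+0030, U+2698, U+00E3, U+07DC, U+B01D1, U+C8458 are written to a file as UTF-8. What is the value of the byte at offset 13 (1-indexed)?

0xF2

1-indexed offset 13 is 0-indexed offset 12.
U+03AF → 2-byte form CE AF at offsets 0–1.
U+0568 → 2-byte form D5 A8 at offsets 2–3.
U+0030 → 1-byte form 30 at offsets 4–4.
U+2698 → 3-byte form E2 9A 98 at offsets 5–7.
U+00E3 → 2-byte form C3 A3 at offsets 8–9.
U+07DC → 2-byte form DF 9C at offsets 10–11.
U+B01D1 → 4-byte form F2 B0 87 91 at offsets 12–15.
Offset 12 falls in char 7's range; it's byte 1 of F2 B0 87 91 = 0xF2.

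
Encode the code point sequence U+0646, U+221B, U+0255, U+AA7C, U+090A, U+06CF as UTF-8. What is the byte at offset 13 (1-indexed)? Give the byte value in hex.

1-indexed offset 13 is 0-indexed offset 12.
U+0646 → 2-byte form D9 86 at offsets 0–1.
U+221B → 3-byte form E2 88 9B at offsets 2–4.
U+0255 → 2-byte form C9 95 at offsets 5–6.
U+AA7C → 3-byte form EA A9 BC at offsets 7–9.
U+090A → 3-byte form E0 A4 8A at offsets 10–12.
Offset 12 falls in char 5's range; it's byte 3 of E0 A4 8A = 0x8A.

0x8A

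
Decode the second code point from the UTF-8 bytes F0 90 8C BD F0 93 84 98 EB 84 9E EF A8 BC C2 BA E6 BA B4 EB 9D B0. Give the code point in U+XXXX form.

U+13118

Offset 0: leading byte 0xF0 = 11110000 → 4-byte char #1 = F0 90 8C BD.
Offset 4: leading byte 0xF0 = 11110000 → 4-byte char #2 = F0 93 84 98.
Leading byte 0xF0 = 11110000 matches 11110xxx → 4-byte sequence.
Byte 1: 0xF0 = 11110000, payload 000 (3 bits).
Byte 2: 0x93 = 10010011 (10xxxxxx ✓), payload 010011.
Byte 3: 0x84 = 10000100 (10xxxxxx ✓), payload 000100.
Byte 4: 0x98 = 10011000 (10xxxxxx ✓), payload 011000.
Concatenate: 000010011000100011000 = 0x13118 (21 bits → U+13118).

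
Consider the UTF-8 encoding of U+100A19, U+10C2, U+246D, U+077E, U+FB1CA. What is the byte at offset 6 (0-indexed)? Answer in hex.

U+100A19 → 4-byte form F4 80 A8 99 at offsets 0–3.
U+10C2 → 3-byte form E1 83 82 at offsets 4–6.
Offset 6 falls in char 2's range; it's byte 3 of E1 83 82 = 0x82.

0x82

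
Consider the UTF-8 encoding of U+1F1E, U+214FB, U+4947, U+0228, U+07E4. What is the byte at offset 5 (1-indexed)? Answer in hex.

0xA1

1-indexed offset 5 is 0-indexed offset 4.
U+1F1E → 3-byte form E1 BC 9E at offsets 0–2.
U+214FB → 4-byte form F0 A1 93 BB at offsets 3–6.
Offset 4 falls in char 2's range; it's byte 2 of F0 A1 93 BB = 0xA1.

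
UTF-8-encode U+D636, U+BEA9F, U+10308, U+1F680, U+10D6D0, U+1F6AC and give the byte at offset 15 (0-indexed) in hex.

0xF4

U+D636 → 3-byte form ED 98 B6 at offsets 0–2.
U+BEA9F → 4-byte form F2 BE AA 9F at offsets 3–6.
U+10308 → 4-byte form F0 90 8C 88 at offsets 7–10.
U+1F680 → 4-byte form F0 9F 9A 80 at offsets 11–14.
U+10D6D0 → 4-byte form F4 8D 9B 90 at offsets 15–18.
Offset 15 falls in char 5's range; it's byte 1 of F4 8D 9B 90 = 0xF4.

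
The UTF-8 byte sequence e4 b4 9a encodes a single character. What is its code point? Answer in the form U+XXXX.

Leading byte 0xE4 = 11100100 matches 1110xxxx → 3-byte sequence.
Byte 1: 0xE4 = 11100100, payload 0100 (4 bits).
Byte 2: 0xB4 = 10110100 (10xxxxxx ✓), payload 110100.
Byte 3: 0x9A = 10011010 (10xxxxxx ✓), payload 011010.
Concatenate: 0100110100011010 = 0x4D1A (16 bits → U+4D1A).

U+4D1A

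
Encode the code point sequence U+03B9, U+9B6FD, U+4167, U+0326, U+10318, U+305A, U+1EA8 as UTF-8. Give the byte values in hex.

U+03B9: 2-byte form → CE B9.
U+9B6FD: 4-byte form → F2 9B 9B BD.
U+4167: 3-byte form → E4 85 A7.
U+0326: 2-byte form → CC A6.
U+10318: 4-byte form → F0 90 8C 98.
U+305A: 3-byte form → E3 81 9A.
U+1EA8: 3-byte form → E1 BA A8.
Concatenated (21 bytes): CE B9 F2 9B 9B BD E4 85 A7 CC A6 F0 90 8C 98 E3 81 9A E1 BA A8.

CE B9 F2 9B 9B BD E4 85 A7 CC A6 F0 90 8C 98 E3 81 9A E1 BA A8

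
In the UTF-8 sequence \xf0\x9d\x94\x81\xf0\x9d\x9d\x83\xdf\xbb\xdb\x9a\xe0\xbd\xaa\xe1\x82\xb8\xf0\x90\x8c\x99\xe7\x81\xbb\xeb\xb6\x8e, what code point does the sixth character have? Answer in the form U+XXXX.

Offset 0: leading byte 0xF0 = 11110000 → 4-byte char #1 = F0 9D 94 81.
Offset 4: leading byte 0xF0 = 11110000 → 4-byte char #2 = F0 9D 9D 83.
Offset 8: leading byte 0xDF = 11011111 → 2-byte char #3 = DF BB.
Offset 10: leading byte 0xDB = 11011011 → 2-byte char #4 = DB 9A.
Offset 12: leading byte 0xE0 = 11100000 → 3-byte char #5 = E0 BD AA.
Offset 15: leading byte 0xE1 = 11100001 → 3-byte char #6 = E1 82 B8.
Leading byte 0xE1 = 11100001 matches 1110xxxx → 3-byte sequence.
Byte 1: 0xE1 = 11100001, payload 0001 (4 bits).
Byte 2: 0x82 = 10000010 (10xxxxxx ✓), payload 000010.
Byte 3: 0xB8 = 10111000 (10xxxxxx ✓), payload 111000.
Concatenate: 0001000010111000 = 0x10B8 (16 bits → U+10B8).

U+10B8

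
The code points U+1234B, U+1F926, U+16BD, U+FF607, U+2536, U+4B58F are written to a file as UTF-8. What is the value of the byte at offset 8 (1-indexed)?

1-indexed offset 8 is 0-indexed offset 7.
U+1234B → 4-byte form F0 92 8D 8B at offsets 0–3.
U+1F926 → 4-byte form F0 9F A4 A6 at offsets 4–7.
Offset 7 falls in char 2's range; it's byte 4 of F0 9F A4 A6 = 0xA6.

0xA6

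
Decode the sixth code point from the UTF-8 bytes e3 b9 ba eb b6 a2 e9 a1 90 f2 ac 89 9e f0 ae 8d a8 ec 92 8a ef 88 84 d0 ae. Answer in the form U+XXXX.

U+C48A

Offset 0: leading byte 0xE3 = 11100011 → 3-byte char #1 = E3 B9 BA.
Offset 3: leading byte 0xEB = 11101011 → 3-byte char #2 = EB B6 A2.
Offset 6: leading byte 0xE9 = 11101001 → 3-byte char #3 = E9 A1 90.
Offset 9: leading byte 0xF2 = 11110010 → 4-byte char #4 = F2 AC 89 9E.
Offset 13: leading byte 0xF0 = 11110000 → 4-byte char #5 = F0 AE 8D A8.
Offset 17: leading byte 0xEC = 11101100 → 3-byte char #6 = EC 92 8A.
Leading byte 0xEC = 11101100 matches 1110xxxx → 3-byte sequence.
Byte 1: 0xEC = 11101100, payload 1100 (4 bits).
Byte 2: 0x92 = 10010010 (10xxxxxx ✓), payload 010010.
Byte 3: 0x8A = 10001010 (10xxxxxx ✓), payload 001010.
Concatenate: 1100010010001010 = 0xC48A (16 bits → U+C48A).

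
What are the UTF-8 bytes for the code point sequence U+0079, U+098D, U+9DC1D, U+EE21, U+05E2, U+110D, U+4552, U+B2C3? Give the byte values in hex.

79 E0 A6 8D F2 9D B0 9D EE B8 A1 D7 A2 E1 84 8D E4 95 92 EB 8B 83

U+0079: 1-byte form → 79.
U+098D: 3-byte form → E0 A6 8D.
U+9DC1D: 4-byte form → F2 9D B0 9D.
U+EE21: 3-byte form → EE B8 A1.
U+05E2: 2-byte form → D7 A2.
U+110D: 3-byte form → E1 84 8D.
U+4552: 3-byte form → E4 95 92.
U+B2C3: 3-byte form → EB 8B 83.
Concatenated (22 bytes): 79 E0 A6 8D F2 9D B0 9D EE B8 A1 D7 A2 E1 84 8D E4 95 92 EB 8B 83.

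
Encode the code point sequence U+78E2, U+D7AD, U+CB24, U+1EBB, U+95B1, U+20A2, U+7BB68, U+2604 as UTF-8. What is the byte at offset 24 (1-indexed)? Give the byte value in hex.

1-indexed offset 24 is 0-indexed offset 23.
U+78E2 → 3-byte form E7 A3 A2 at offsets 0–2.
U+D7AD → 3-byte form ED 9E AD at offsets 3–5.
U+CB24 → 3-byte form EC AC A4 at offsets 6–8.
U+1EBB → 3-byte form E1 BA BB at offsets 9–11.
U+95B1 → 3-byte form E9 96 B1 at offsets 12–14.
U+20A2 → 3-byte form E2 82 A2 at offsets 15–17.
U+7BB68 → 4-byte form F1 BB AD A8 at offsets 18–21.
U+2604 → 3-byte form E2 98 84 at offsets 22–24.
Offset 23 falls in char 8's range; it's byte 2 of E2 98 84 = 0x98.

0x98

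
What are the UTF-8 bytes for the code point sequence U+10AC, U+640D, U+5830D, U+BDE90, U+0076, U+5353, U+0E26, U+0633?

U+10AC: 3-byte form → E1 82 AC.
U+640D: 3-byte form → E6 90 8D.
U+5830D: 4-byte form → F1 98 8C 8D.
U+BDE90: 4-byte form → F2 BD BA 90.
U+0076: 1-byte form → 76.
U+5353: 3-byte form → E5 8D 93.
U+0E26: 3-byte form → E0 B8 A6.
U+0633: 2-byte form → D8 B3.
Concatenated (23 bytes): E1 82 AC E6 90 8D F1 98 8C 8D F2 BD BA 90 76 E5 8D 93 E0 B8 A6 D8 B3.

E1 82 AC E6 90 8D F1 98 8C 8D F2 BD BA 90 76 E5 8D 93 E0 B8 A6 D8 B3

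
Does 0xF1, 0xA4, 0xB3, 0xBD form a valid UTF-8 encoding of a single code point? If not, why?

valid

Leading byte 0xF1 = 11110001 → 4-byte form.
Continuation bytes 0xA4=10100100, 0xB3=10110011, 0xBD=10111101 all match 10xxxxxx.
Decoded value 0x64CFD is ≥ 0x10000 (shortest form) and not a surrogate.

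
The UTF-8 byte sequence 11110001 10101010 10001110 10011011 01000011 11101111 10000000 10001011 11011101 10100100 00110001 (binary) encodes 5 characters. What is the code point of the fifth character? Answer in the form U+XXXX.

U+0031

Offset 0: leading byte 0xF1 = 11110001 → 4-byte char #1 = F1 AA 8E 9B.
Offset 4: leading byte 0x43 = 01000011 → 1-byte char #2 = 43.
Offset 5: leading byte 0xEF = 11101111 → 3-byte char #3 = EF 80 8B.
Offset 8: leading byte 0xDD = 11011101 → 2-byte char #4 = DD A4.
Offset 10: leading byte 0x31 = 00110001 → 1-byte char #5 = 31.
Leading byte 0x31 = 00110001 matches 0xxxxxxx → 1-byte sequence.
Byte 1: 0x31 = 00110001, payload 0110001 (7 bits).
Concatenate: 0110001 = 0x31 (7 bits → U+0031).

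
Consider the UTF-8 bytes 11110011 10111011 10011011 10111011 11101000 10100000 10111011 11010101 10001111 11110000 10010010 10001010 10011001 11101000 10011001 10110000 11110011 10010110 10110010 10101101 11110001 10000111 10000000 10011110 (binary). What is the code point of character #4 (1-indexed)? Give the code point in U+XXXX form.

U+12299

Offset 0: leading byte 0xF3 = 11110011 → 4-byte char #1 = F3 BB 9B BB.
Offset 4: leading byte 0xE8 = 11101000 → 3-byte char #2 = E8 A0 BB.
Offset 7: leading byte 0xD5 = 11010101 → 2-byte char #3 = D5 8F.
Offset 9: leading byte 0xF0 = 11110000 → 4-byte char #4 = F0 92 8A 99.
Leading byte 0xF0 = 11110000 matches 11110xxx → 4-byte sequence.
Byte 1: 0xF0 = 11110000, payload 000 (3 bits).
Byte 2: 0x92 = 10010010 (10xxxxxx ✓), payload 010010.
Byte 3: 0x8A = 10001010 (10xxxxxx ✓), payload 001010.
Byte 4: 0x99 = 10011001 (10xxxxxx ✓), payload 011001.
Concatenate: 000010010001010011001 = 0x12299 (21 bits → U+12299).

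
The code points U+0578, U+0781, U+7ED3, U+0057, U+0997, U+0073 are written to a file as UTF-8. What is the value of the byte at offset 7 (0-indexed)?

0x57

U+0578 → 2-byte form D5 B8 at offsets 0–1.
U+0781 → 2-byte form DE 81 at offsets 2–3.
U+7ED3 → 3-byte form E7 BB 93 at offsets 4–6.
U+0057 → 1-byte form 57 at offsets 7–7.
Offset 7 falls in char 4's range; it's byte 1 of 57 = 0x57.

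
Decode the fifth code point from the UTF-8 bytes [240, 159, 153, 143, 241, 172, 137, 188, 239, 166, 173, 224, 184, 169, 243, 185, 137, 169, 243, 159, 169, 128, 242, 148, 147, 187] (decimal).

Offset 0: leading byte 0xF0 = 11110000 → 4-byte char #1 = F0 9F 99 8F.
Offset 4: leading byte 0xF1 = 11110001 → 4-byte char #2 = F1 AC 89 BC.
Offset 8: leading byte 0xEF = 11101111 → 3-byte char #3 = EF A6 AD.
Offset 11: leading byte 0xE0 = 11100000 → 3-byte char #4 = E0 B8 A9.
Offset 14: leading byte 0xF3 = 11110011 → 4-byte char #5 = F3 B9 89 A9.
Leading byte 0xF3 = 11110011 matches 11110xxx → 4-byte sequence.
Byte 1: 0xF3 = 11110011, payload 011 (3 bits).
Byte 2: 0xB9 = 10111001 (10xxxxxx ✓), payload 111001.
Byte 3: 0x89 = 10001001 (10xxxxxx ✓), payload 001001.
Byte 4: 0xA9 = 10101001 (10xxxxxx ✓), payload 101001.
Concatenate: 011111001001001101001 = 0xF9269 (21 bits → U+F9269).

U+F9269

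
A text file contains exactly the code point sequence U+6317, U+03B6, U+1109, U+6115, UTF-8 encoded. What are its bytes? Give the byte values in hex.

U+6317: 3-byte form → E6 8C 97.
U+03B6: 2-byte form → CE B6.
U+1109: 3-byte form → E1 84 89.
U+6115: 3-byte form → E6 84 95.
Concatenated (11 bytes): E6 8C 97 CE B6 E1 84 89 E6 84 95.

E6 8C 97 CE B6 E1 84 89 E6 84 95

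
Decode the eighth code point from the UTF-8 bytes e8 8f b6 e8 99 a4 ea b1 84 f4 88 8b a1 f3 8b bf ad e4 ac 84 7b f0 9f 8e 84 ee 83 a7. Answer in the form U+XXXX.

U+1F384

Offset 0: leading byte 0xE8 = 11101000 → 3-byte char #1 = E8 8F B6.
Offset 3: leading byte 0xE8 = 11101000 → 3-byte char #2 = E8 99 A4.
Offset 6: leading byte 0xEA = 11101010 → 3-byte char #3 = EA B1 84.
Offset 9: leading byte 0xF4 = 11110100 → 4-byte char #4 = F4 88 8B A1.
Offset 13: leading byte 0xF3 = 11110011 → 4-byte char #5 = F3 8B BF AD.
Offset 17: leading byte 0xE4 = 11100100 → 3-byte char #6 = E4 AC 84.
Offset 20: leading byte 0x7B = 01111011 → 1-byte char #7 = 7B.
Offset 21: leading byte 0xF0 = 11110000 → 4-byte char #8 = F0 9F 8E 84.
Leading byte 0xF0 = 11110000 matches 11110xxx → 4-byte sequence.
Byte 1: 0xF0 = 11110000, payload 000 (3 bits).
Byte 2: 0x9F = 10011111 (10xxxxxx ✓), payload 011111.
Byte 3: 0x8E = 10001110 (10xxxxxx ✓), payload 001110.
Byte 4: 0x84 = 10000100 (10xxxxxx ✓), payload 000100.
Concatenate: 000011111001110000100 = 0x1F384 (21 bits → U+1F384).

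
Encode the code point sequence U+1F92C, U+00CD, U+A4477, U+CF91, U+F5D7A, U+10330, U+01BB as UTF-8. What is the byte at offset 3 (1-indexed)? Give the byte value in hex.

1-indexed offset 3 is 0-indexed offset 2.
U+1F92C → 4-byte form F0 9F A4 AC at offsets 0–3.
Offset 2 falls in char 1's range; it's byte 3 of F0 9F A4 AC = 0xA4.

0xA4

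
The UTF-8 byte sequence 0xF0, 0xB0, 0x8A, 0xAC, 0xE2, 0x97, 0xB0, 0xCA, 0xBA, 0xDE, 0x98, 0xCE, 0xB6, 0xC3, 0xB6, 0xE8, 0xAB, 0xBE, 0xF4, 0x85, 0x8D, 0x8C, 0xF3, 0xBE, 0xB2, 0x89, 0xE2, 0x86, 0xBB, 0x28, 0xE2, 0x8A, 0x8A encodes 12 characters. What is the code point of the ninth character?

Offset 0: leading byte 0xF0 = 11110000 → 4-byte char #1 = F0 B0 8A AC.
Offset 4: leading byte 0xE2 = 11100010 → 3-byte char #2 = E2 97 B0.
Offset 7: leading byte 0xCA = 11001010 → 2-byte char #3 = CA BA.
Offset 9: leading byte 0xDE = 11011110 → 2-byte char #4 = DE 98.
Offset 11: leading byte 0xCE = 11001110 → 2-byte char #5 = CE B6.
Offset 13: leading byte 0xC3 = 11000011 → 2-byte char #6 = C3 B6.
Offset 15: leading byte 0xE8 = 11101000 → 3-byte char #7 = E8 AB BE.
Offset 18: leading byte 0xF4 = 11110100 → 4-byte char #8 = F4 85 8D 8C.
Offset 22: leading byte 0xF3 = 11110011 → 4-byte char #9 = F3 BE B2 89.
Leading byte 0xF3 = 11110011 matches 11110xxx → 4-byte sequence.
Byte 1: 0xF3 = 11110011, payload 011 (3 bits).
Byte 2: 0xBE = 10111110 (10xxxxxx ✓), payload 111110.
Byte 3: 0xB2 = 10110010 (10xxxxxx ✓), payload 110010.
Byte 4: 0x89 = 10001001 (10xxxxxx ✓), payload 001001.
Concatenate: 011111110110010001001 = 0xFEC89 (21 bits → U+FEC89).

U+FEC89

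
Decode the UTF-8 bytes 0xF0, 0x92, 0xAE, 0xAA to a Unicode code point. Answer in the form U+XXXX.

Leading byte 0xF0 = 11110000 matches 11110xxx → 4-byte sequence.
Byte 1: 0xF0 = 11110000, payload 000 (3 bits).
Byte 2: 0x92 = 10010010 (10xxxxxx ✓), payload 010010.
Byte 3: 0xAE = 10101110 (10xxxxxx ✓), payload 101110.
Byte 4: 0xAA = 10101010 (10xxxxxx ✓), payload 101010.
Concatenate: 000010010101110101010 = 0x12BAA (21 bits → U+12BAA).

U+12BAA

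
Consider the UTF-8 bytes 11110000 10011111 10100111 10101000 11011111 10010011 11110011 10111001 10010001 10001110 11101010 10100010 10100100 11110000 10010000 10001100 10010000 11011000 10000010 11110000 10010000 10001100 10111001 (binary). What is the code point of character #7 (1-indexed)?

Offset 0: leading byte 0xF0 = 11110000 → 4-byte char #1 = F0 9F A7 A8.
Offset 4: leading byte 0xDF = 11011111 → 2-byte char #2 = DF 93.
Offset 6: leading byte 0xF3 = 11110011 → 4-byte char #3 = F3 B9 91 8E.
Offset 10: leading byte 0xEA = 11101010 → 3-byte char #4 = EA A2 A4.
Offset 13: leading byte 0xF0 = 11110000 → 4-byte char #5 = F0 90 8C 90.
Offset 17: leading byte 0xD8 = 11011000 → 2-byte char #6 = D8 82.
Offset 19: leading byte 0xF0 = 11110000 → 4-byte char #7 = F0 90 8C B9.
Leading byte 0xF0 = 11110000 matches 11110xxx → 4-byte sequence.
Byte 1: 0xF0 = 11110000, payload 000 (3 bits).
Byte 2: 0x90 = 10010000 (10xxxxxx ✓), payload 010000.
Byte 3: 0x8C = 10001100 (10xxxxxx ✓), payload 001100.
Byte 4: 0xB9 = 10111001 (10xxxxxx ✓), payload 111001.
Concatenate: 000010000001100111001 = 0x10339 (21 bits → U+10339).

U+10339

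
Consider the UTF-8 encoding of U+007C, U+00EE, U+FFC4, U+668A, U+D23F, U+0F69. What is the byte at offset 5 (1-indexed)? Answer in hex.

1-indexed offset 5 is 0-indexed offset 4.
U+007C → 1-byte form 7C at offsets 0–0.
U+00EE → 2-byte form C3 AE at offsets 1–2.
U+FFC4 → 3-byte form EF BF 84 at offsets 3–5.
Offset 4 falls in char 3's range; it's byte 2 of EF BF 84 = 0xBF.

0xBF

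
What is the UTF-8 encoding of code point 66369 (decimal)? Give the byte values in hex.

U+10341 = 0x10341 = 66369 decimal. In range U+10000–U+10FFFF → 4-byte form: 11110xxx 10xxxxxx 10xxxxxx 10xxxxxx.
Binary (21 bits): 000010000001101000001.
Split 3+6+6+6: 000 | 010000 | 001101 | 000001.
Byte 1: 11110000 = 0xF0.
Byte 2: 10010000 = 0x90.
Byte 3: 10001101 = 0x8D.
Byte 4: 10000001 = 0x81.

F0 90 8D 81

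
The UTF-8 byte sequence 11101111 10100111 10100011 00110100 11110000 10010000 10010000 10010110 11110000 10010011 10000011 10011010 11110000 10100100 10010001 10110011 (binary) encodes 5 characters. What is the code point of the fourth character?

U+130DA

Offset 0: leading byte 0xEF = 11101111 → 3-byte char #1 = EF A7 A3.
Offset 3: leading byte 0x34 = 00110100 → 1-byte char #2 = 34.
Offset 4: leading byte 0xF0 = 11110000 → 4-byte char #3 = F0 90 90 96.
Offset 8: leading byte 0xF0 = 11110000 → 4-byte char #4 = F0 93 83 9A.
Leading byte 0xF0 = 11110000 matches 11110xxx → 4-byte sequence.
Byte 1: 0xF0 = 11110000, payload 000 (3 bits).
Byte 2: 0x93 = 10010011 (10xxxxxx ✓), payload 010011.
Byte 3: 0x83 = 10000011 (10xxxxxx ✓), payload 000011.
Byte 4: 0x9A = 10011010 (10xxxxxx ✓), payload 011010.
Concatenate: 000010011000011011010 = 0x130DA (21 bits → U+130DA).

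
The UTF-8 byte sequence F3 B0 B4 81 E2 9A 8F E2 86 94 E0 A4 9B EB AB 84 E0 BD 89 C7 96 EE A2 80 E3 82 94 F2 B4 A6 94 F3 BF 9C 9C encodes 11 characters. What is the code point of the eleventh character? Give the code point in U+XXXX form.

U+FF71C

Offset 0: leading byte 0xF3 = 11110011 → 4-byte char #1 = F3 B0 B4 81.
Offset 4: leading byte 0xE2 = 11100010 → 3-byte char #2 = E2 9A 8F.
Offset 7: leading byte 0xE2 = 11100010 → 3-byte char #3 = E2 86 94.
Offset 10: leading byte 0xE0 = 11100000 → 3-byte char #4 = E0 A4 9B.
Offset 13: leading byte 0xEB = 11101011 → 3-byte char #5 = EB AB 84.
Offset 16: leading byte 0xE0 = 11100000 → 3-byte char #6 = E0 BD 89.
Offset 19: leading byte 0xC7 = 11000111 → 2-byte char #7 = C7 96.
Offset 21: leading byte 0xEE = 11101110 → 3-byte char #8 = EE A2 80.
Offset 24: leading byte 0xE3 = 11100011 → 3-byte char #9 = E3 82 94.
Offset 27: leading byte 0xF2 = 11110010 → 4-byte char #10 = F2 B4 A6 94.
Offset 31: leading byte 0xF3 = 11110011 → 4-byte char #11 = F3 BF 9C 9C.
Leading byte 0xF3 = 11110011 matches 11110xxx → 4-byte sequence.
Byte 1: 0xF3 = 11110011, payload 011 (3 bits).
Byte 2: 0xBF = 10111111 (10xxxxxx ✓), payload 111111.
Byte 3: 0x9C = 10011100 (10xxxxxx ✓), payload 011100.
Byte 4: 0x9C = 10011100 (10xxxxxx ✓), payload 011100.
Concatenate: 011111111011100011100 = 0xFF71C (21 bits → U+FF71C).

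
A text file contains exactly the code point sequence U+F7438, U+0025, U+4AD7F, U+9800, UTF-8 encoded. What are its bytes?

F3 B7 90 B8 25 F1 8A B5 BF E9 A0 80

U+F7438: 4-byte form → F3 B7 90 B8.
U+0025: 1-byte form → 25.
U+4AD7F: 4-byte form → F1 8A B5 BF.
U+9800: 3-byte form → E9 A0 80.
Concatenated (12 bytes): F3 B7 90 B8 25 F1 8A B5 BF E9 A0 80.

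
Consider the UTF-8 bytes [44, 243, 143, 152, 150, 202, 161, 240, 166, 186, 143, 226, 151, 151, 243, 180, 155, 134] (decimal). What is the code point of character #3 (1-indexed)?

U+02A1

Offset 0: leading byte 0x2C = 00101100 → 1-byte char #1 = 2C.
Offset 1: leading byte 0xF3 = 11110011 → 4-byte char #2 = F3 8F 98 96.
Offset 5: leading byte 0xCA = 11001010 → 2-byte char #3 = CA A1.
Leading byte 0xCA = 11001010 matches 110xxxxx → 2-byte sequence.
Byte 1: 0xCA = 11001010, payload 01010 (5 bits).
Byte 2: 0xA1 = 10100001 (10xxxxxx ✓), payload 100001.
Concatenate: 01010100001 = 0x2A1 (11 bits → U+02A1).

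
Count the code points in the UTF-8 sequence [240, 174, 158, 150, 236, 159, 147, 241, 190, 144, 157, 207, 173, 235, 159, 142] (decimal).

Byte at offset 0: 0xF0 = 11110000 → 4-byte char (#1). Advance 4.
Byte at offset 4: 0xEC = 11101100 → 3-byte char (#2). Advance 3.
Byte at offset 7: 0xF1 = 11110001 → 4-byte char (#3). Advance 4.
Byte at offset 11: 0xCF = 11001111 → 2-byte char (#4). Advance 2.
Byte at offset 13: 0xEB = 11101011 → 3-byte char (#5). Advance 3.
Reached end at offset 16 after 5 code points.

5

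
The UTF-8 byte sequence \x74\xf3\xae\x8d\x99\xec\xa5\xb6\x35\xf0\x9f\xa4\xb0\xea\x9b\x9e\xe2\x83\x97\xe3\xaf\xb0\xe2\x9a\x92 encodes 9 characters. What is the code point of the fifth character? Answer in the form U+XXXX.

U+1F930

Offset 0: leading byte 0x74 = 01110100 → 1-byte char #1 = 74.
Offset 1: leading byte 0xF3 = 11110011 → 4-byte char #2 = F3 AE 8D 99.
Offset 5: leading byte 0xEC = 11101100 → 3-byte char #3 = EC A5 B6.
Offset 8: leading byte 0x35 = 00110101 → 1-byte char #4 = 35.
Offset 9: leading byte 0xF0 = 11110000 → 4-byte char #5 = F0 9F A4 B0.
Leading byte 0xF0 = 11110000 matches 11110xxx → 4-byte sequence.
Byte 1: 0xF0 = 11110000, payload 000 (3 bits).
Byte 2: 0x9F = 10011111 (10xxxxxx ✓), payload 011111.
Byte 3: 0xA4 = 10100100 (10xxxxxx ✓), payload 100100.
Byte 4: 0xB0 = 10110000 (10xxxxxx ✓), payload 110000.
Concatenate: 000011111100100110000 = 0x1F930 (21 bits → U+1F930).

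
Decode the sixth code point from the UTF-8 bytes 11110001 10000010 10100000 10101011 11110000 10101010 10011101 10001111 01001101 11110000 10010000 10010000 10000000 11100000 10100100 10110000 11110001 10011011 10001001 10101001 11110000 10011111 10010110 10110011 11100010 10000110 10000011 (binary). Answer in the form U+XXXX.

Offset 0: leading byte 0xF1 = 11110001 → 4-byte char #1 = F1 82 A0 AB.
Offset 4: leading byte 0xF0 = 11110000 → 4-byte char #2 = F0 AA 9D 8F.
Offset 8: leading byte 0x4D = 01001101 → 1-byte char #3 = 4D.
Offset 9: leading byte 0xF0 = 11110000 → 4-byte char #4 = F0 90 90 80.
Offset 13: leading byte 0xE0 = 11100000 → 3-byte char #5 = E0 A4 B0.
Offset 16: leading byte 0xF1 = 11110001 → 4-byte char #6 = F1 9B 89 A9.
Leading byte 0xF1 = 11110001 matches 11110xxx → 4-byte sequence.
Byte 1: 0xF1 = 11110001, payload 001 (3 bits).
Byte 2: 0x9B = 10011011 (10xxxxxx ✓), payload 011011.
Byte 3: 0x89 = 10001001 (10xxxxxx ✓), payload 001001.
Byte 4: 0xA9 = 10101001 (10xxxxxx ✓), payload 101001.
Concatenate: 001011011001001101001 = 0x5B269 (21 bits → U+5B269).

U+5B269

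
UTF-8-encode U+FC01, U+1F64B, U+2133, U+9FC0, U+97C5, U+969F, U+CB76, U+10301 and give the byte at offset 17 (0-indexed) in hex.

0x9A

U+FC01 → 3-byte form EF B0 81 at offsets 0–2.
U+1F64B → 4-byte form F0 9F 99 8B at offsets 3–6.
U+2133 → 3-byte form E2 84 B3 at offsets 7–9.
U+9FC0 → 3-byte form E9 BF 80 at offsets 10–12.
U+97C5 → 3-byte form E9 9F 85 at offsets 13–15.
U+969F → 3-byte form E9 9A 9F at offsets 16–18.
Offset 17 falls in char 6's range; it's byte 2 of E9 9A 9F = 0x9A.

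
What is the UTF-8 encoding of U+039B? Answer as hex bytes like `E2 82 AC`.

U+039B = 0x39B = 923 decimal. In range U+0080–U+07FF → 2-byte form: 110xxxxx 10xxxxxx.
Binary (11 bits): 01110011011.
Split 5+6: 01110 | 011011.
Byte 1: 11001110 = 0xCE.
Byte 2: 10011011 = 0x9B.

CE 9B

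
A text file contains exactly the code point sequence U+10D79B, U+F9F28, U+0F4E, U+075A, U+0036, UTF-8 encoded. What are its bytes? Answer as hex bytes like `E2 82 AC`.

U+10D79B: 4-byte form → F4 8D 9E 9B.
U+F9F28: 4-byte form → F3 B9 BC A8.
U+0F4E: 3-byte form → E0 BD 8E.
U+075A: 2-byte form → DD 9A.
U+0036: 1-byte form → 36.
Concatenated (14 bytes): F4 8D 9E 9B F3 B9 BC A8 E0 BD 8E DD 9A 36.

F4 8D 9E 9B F3 B9 BC A8 E0 BD 8E DD 9A 36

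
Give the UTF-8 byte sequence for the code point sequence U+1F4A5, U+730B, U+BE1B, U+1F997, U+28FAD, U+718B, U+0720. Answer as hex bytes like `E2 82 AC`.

U+1F4A5: 4-byte form → F0 9F 92 A5.
U+730B: 3-byte form → E7 8C 8B.
U+BE1B: 3-byte form → EB B8 9B.
U+1F997: 4-byte form → F0 9F A6 97.
U+28FAD: 4-byte form → F0 A8 BE AD.
U+718B: 3-byte form → E7 86 8B.
U+0720: 2-byte form → DC A0.
Concatenated (23 bytes): F0 9F 92 A5 E7 8C 8B EB B8 9B F0 9F A6 97 F0 A8 BE AD E7 86 8B DC A0.

F0 9F 92 A5 E7 8C 8B EB B8 9B F0 9F A6 97 F0 A8 BE AD E7 86 8B DC A0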